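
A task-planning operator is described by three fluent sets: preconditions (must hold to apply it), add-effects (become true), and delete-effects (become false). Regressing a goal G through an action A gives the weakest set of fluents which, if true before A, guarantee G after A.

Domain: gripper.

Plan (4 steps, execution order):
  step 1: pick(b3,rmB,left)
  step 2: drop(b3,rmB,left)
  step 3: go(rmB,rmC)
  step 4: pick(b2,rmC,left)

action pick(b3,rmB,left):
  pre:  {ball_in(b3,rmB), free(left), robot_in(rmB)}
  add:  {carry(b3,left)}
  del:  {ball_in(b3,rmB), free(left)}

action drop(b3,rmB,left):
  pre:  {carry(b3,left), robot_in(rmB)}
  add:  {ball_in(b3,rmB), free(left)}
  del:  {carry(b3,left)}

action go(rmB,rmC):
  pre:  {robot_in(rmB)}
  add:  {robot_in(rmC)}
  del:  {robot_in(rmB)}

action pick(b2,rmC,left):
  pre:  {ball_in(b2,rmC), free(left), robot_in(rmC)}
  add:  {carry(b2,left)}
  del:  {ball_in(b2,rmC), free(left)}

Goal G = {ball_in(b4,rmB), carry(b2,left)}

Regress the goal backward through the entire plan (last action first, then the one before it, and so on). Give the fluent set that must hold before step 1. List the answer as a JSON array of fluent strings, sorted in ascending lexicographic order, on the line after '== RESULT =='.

Regress step by step:
  through step 4 (pick(b2,rmC,left)): drop {carry(b2,left)}, keep {ball_in(b4,rmB)}, require {ball_in(b2,rmC), free(left), robot_in(rmC)}
    → {ball_in(b2,rmC), ball_in(b4,rmB), free(left), robot_in(rmC)}
  through step 3 (go(rmB,rmC)): drop {robot_in(rmC)}, keep {ball_in(b2,rmC), ball_in(b4,rmB), free(left)}, require {robot_in(rmB)}
    → {ball_in(b2,rmC), ball_in(b4,rmB), free(left), robot_in(rmB)}
  through step 2 (drop(b3,rmB,left)): drop {free(left)}, keep {ball_in(b2,rmC), ball_in(b4,rmB), robot_in(rmB)}, require {carry(b3,left), robot_in(rmB)}
    → {ball_in(b2,rmC), ball_in(b4,rmB), carry(b3,left), robot_in(rmB)}
  through step 1 (pick(b3,rmB,left)): drop {carry(b3,left)}, keep {ball_in(b2,rmC), ball_in(b4,rmB), robot_in(rmB)}, require {ball_in(b3,rmB), free(left), robot_in(rmB)}
    → {ball_in(b2,rmC), ball_in(b3,rmB), ball_in(b4,rmB), free(left), robot_in(rmB)}

== RESULT ==
["ball_in(b2,rmC)", "ball_in(b3,rmB)", "ball_in(b4,rmB)", "free(left)", "robot_in(rmB)"]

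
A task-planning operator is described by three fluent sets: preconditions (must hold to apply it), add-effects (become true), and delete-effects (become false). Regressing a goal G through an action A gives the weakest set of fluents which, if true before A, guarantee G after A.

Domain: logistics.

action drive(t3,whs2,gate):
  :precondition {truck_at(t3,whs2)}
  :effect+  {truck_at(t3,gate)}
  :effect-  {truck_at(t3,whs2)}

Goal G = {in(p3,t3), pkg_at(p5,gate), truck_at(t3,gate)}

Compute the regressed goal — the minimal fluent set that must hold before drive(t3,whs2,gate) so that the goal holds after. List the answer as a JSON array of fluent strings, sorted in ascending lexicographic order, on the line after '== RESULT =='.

Compute (G \ add) ∪ pre:
  G ∩ del = {}  (empty — regression defined)
  G \ add = {in(p3,t3), pkg_at(p5,gate), truck_at(t3,gate)} \ {truck_at(t3,gate)} = {in(p3,t3), pkg_at(p5,gate)}
  ∪ pre   = {in(p3,t3), pkg_at(p5,gate)} ∪ {truck_at(t3,whs2)}
          = {in(p3,t3), pkg_at(p5,gate), truck_at(t3,whs2)}

== RESULT ==
["in(p3,t3)", "pkg_at(p5,gate)", "truck_at(t3,whs2)"]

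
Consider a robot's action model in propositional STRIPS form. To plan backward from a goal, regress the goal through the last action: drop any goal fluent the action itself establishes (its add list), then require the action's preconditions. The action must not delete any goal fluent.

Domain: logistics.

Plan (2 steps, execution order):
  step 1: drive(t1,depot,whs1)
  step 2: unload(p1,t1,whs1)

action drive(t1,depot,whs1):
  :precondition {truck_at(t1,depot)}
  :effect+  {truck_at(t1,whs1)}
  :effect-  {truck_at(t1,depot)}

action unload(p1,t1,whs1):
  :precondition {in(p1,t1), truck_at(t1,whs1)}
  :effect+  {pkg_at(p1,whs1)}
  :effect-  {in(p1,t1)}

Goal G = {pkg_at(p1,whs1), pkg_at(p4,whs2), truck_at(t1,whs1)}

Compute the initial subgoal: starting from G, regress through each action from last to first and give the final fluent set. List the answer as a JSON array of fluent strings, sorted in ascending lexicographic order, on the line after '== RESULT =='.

Regress step by step:
  through step 2 (unload(p1,t1,whs1)): drop {pkg_at(p1,whs1)}, keep {pkg_at(p4,whs2), truck_at(t1,whs1)}, require {in(p1,t1), truck_at(t1,whs1)}
    → {in(p1,t1), pkg_at(p4,whs2), truck_at(t1,whs1)}
  through step 1 (drive(t1,depot,whs1)): drop {truck_at(t1,whs1)}, keep {in(p1,t1), pkg_at(p4,whs2)}, require {truck_at(t1,depot)}
    → {in(p1,t1), pkg_at(p4,whs2), truck_at(t1,depot)}

== RESULT ==
["in(p1,t1)", "pkg_at(p4,whs2)", "truck_at(t1,depot)"]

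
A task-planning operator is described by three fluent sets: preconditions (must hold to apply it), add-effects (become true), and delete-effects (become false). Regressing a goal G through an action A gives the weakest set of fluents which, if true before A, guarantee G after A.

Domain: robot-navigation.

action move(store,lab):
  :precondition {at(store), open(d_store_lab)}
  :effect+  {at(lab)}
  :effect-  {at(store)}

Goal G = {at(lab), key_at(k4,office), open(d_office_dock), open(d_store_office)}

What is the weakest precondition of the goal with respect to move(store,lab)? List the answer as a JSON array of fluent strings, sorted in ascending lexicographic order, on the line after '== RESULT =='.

Compute (G \ add) ∪ pre:
  G ∩ del = {}  (empty — regression defined)
  G \ add = {at(lab), key_at(k4,office), open(d_office_dock), open(d_store_office)} \ {at(lab)} = {key_at(k4,office), open(d_office_dock), open(d_store_office)}
  ∪ pre   = {key_at(k4,office), open(d_office_dock), open(d_store_office)} ∪ {at(store), open(d_store_lab)}
          = {at(store), key_at(k4,office), open(d_office_dock), open(d_store_lab), open(d_store_office)}

== RESULT ==
["at(store)", "key_at(k4,office)", "open(d_office_dock)", "open(d_store_lab)", "open(d_store_office)"]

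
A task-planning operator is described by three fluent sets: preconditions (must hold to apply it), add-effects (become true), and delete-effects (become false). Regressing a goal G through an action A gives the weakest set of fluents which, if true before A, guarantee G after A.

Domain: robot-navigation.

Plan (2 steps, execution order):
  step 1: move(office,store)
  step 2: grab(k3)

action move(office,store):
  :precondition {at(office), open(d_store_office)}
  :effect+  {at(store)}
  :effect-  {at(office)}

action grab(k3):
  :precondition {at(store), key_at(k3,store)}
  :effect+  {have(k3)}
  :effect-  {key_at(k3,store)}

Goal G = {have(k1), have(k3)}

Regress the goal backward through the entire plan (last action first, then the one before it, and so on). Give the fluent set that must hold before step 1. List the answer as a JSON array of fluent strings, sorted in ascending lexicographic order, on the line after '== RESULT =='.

Regress step by step:
  through step 2 (grab(k3)): drop {have(k3)}, keep {have(k1)}, require {at(store), key_at(k3,store)}
    → {at(store), have(k1), key_at(k3,store)}
  through step 1 (move(office,store)): drop {at(store)}, keep {have(k1), key_at(k3,store)}, require {at(office), open(d_store_office)}
    → {at(office), have(k1), key_at(k3,store), open(d_store_office)}

== RESULT ==
["at(office)", "have(k1)", "key_at(k3,store)", "open(d_store_office)"]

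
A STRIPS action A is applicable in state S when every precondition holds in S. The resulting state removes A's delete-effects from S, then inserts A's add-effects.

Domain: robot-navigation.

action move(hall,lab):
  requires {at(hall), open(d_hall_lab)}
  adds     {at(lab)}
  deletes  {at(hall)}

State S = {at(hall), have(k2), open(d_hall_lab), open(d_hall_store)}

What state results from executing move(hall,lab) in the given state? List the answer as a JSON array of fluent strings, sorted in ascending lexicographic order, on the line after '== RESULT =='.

Progress:
  pre ⊆ S: {at(hall), open(d_hall_lab)} ⊆ S  — applicable
  S \ del = {have(k2), open(d_hall_lab), open(d_hall_store)}
  ∪ add   = {at(lab), have(k2), open(d_hall_lab), open(d_hall_store)}

== RESULT ==
["at(lab)", "have(k2)", "open(d_hall_lab)", "open(d_hall_store)"]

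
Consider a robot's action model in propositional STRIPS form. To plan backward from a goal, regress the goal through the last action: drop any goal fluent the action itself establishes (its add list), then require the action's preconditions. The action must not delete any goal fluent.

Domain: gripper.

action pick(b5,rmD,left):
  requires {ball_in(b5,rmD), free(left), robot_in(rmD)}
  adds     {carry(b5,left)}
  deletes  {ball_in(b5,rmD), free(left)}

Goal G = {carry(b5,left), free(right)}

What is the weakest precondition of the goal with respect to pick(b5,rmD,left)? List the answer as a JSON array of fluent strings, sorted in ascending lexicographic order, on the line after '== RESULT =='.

Compute (G \ add) ∪ pre:
  G ∩ del = {}  (empty — regression defined)
  G \ add = {carry(b5,left), free(right)} \ {carry(b5,left)} = {free(right)}
  ∪ pre   = {free(right)} ∪ {ball_in(b5,rmD), free(left), robot_in(rmD)}
          = {ball_in(b5,rmD), free(left), free(right), robot_in(rmD)}

== RESULT ==
["ball_in(b5,rmD)", "free(left)", "free(right)", "robot_in(rmD)"]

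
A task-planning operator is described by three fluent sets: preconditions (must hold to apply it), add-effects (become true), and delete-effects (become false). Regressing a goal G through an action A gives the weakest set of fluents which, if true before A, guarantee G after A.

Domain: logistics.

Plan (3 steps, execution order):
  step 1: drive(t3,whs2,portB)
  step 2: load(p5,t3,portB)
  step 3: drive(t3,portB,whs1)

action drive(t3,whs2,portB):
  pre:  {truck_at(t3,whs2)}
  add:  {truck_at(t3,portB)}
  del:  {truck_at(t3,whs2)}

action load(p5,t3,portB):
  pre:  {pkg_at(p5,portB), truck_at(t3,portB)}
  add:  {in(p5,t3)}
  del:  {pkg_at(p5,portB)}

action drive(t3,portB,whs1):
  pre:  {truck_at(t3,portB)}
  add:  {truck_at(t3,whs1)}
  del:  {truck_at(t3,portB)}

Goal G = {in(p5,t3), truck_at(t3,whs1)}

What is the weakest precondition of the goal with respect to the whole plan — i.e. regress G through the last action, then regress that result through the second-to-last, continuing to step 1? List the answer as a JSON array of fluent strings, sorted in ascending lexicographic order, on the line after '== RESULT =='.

Work backward from the goal:
  through step 3 (drive(t3,portB,whs1)): drop {truck_at(t3,whs1)}, keep {in(p5,t3)}, require {truck_at(t3,portB)}
    → {in(p5,t3), truck_at(t3,portB)}
  through step 2 (load(p5,t3,portB)): drop {in(p5,t3)}, keep {truck_at(t3,portB)}, require {pkg_at(p5,portB), truck_at(t3,portB)}
    → {pkg_at(p5,portB), truck_at(t3,portB)}
  through step 1 (drive(t3,whs2,portB)): drop {truck_at(t3,portB)}, keep {pkg_at(p5,portB)}, require {truck_at(t3,whs2)}
    → {pkg_at(p5,portB), truck_at(t3,whs2)}

== RESULT ==
["pkg_at(p5,portB)", "truck_at(t3,whs2)"]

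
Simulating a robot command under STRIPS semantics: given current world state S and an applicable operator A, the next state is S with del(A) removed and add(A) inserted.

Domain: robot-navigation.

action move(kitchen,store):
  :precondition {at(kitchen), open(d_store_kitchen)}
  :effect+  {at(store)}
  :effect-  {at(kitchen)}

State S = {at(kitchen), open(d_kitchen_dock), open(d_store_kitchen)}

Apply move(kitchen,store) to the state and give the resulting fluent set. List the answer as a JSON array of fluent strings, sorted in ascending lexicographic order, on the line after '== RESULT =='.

Progress:
  pre ⊆ S: {at(kitchen), open(d_store_kitchen)} ⊆ S  — applicable
  S \ del = {open(d_kitchen_dock), open(d_store_kitchen)}
  ∪ add   = {at(store), open(d_kitchen_dock), open(d_store_kitchen)}

== RESULT ==
["at(store)", "open(d_kitchen_dock)", "open(d_store_kitchen)"]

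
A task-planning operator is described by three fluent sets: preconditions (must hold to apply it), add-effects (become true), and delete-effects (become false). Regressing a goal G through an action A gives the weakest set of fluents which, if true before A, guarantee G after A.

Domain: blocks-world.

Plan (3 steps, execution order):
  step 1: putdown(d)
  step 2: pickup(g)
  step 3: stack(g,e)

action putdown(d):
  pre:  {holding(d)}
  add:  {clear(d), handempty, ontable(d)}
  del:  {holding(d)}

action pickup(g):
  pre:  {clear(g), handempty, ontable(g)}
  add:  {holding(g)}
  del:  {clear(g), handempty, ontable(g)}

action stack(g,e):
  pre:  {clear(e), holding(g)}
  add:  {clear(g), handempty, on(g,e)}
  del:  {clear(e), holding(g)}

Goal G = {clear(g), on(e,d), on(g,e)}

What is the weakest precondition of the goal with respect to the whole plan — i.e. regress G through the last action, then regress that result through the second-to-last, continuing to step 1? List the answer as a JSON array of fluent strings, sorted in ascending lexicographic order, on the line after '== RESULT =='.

Regress step by step:
  through step 3 (stack(g,e)): drop {clear(g), on(g,e)}, keep {on(e,d)}, require {clear(e), holding(g)}
    → {clear(e), holding(g), on(e,d)}
  through step 2 (pickup(g)): drop {holding(g)}, keep {clear(e), on(e,d)}, require {clear(g), handempty, ontable(g)}
    → {clear(e), clear(g), handempty, on(e,d), ontable(g)}
  through step 1 (putdown(d)): drop {handempty}, keep {clear(e), clear(g), on(e,d), ontable(g)}, require {holding(d)}
    → {clear(e), clear(g), holding(d), on(e,d), ontable(g)}

== RESULT ==
["clear(e)", "clear(g)", "holding(d)", "on(e,d)", "ontable(g)"]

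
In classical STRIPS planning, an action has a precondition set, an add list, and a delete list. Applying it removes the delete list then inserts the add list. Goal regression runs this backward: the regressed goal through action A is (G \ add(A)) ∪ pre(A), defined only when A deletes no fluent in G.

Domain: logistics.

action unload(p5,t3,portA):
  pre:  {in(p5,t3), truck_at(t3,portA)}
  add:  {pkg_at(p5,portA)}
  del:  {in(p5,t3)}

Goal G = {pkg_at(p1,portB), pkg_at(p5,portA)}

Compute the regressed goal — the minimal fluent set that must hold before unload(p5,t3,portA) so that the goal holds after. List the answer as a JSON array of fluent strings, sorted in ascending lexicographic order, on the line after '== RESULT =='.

Regress:
  G ∩ del = {}  (empty — regression defined)
  G \ add = {pkg_at(p1,portB), pkg_at(p5,portA)} \ {pkg_at(p5,portA)} = {pkg_at(p1,portB)}
  ∪ pre   = {pkg_at(p1,portB)} ∪ {in(p5,t3), truck_at(t3,portA)}
          = {in(p5,t3), pkg_at(p1,portB), truck_at(t3,portA)}

== RESULT ==
["in(p5,t3)", "pkg_at(p1,portB)", "truck_at(t3,portA)"]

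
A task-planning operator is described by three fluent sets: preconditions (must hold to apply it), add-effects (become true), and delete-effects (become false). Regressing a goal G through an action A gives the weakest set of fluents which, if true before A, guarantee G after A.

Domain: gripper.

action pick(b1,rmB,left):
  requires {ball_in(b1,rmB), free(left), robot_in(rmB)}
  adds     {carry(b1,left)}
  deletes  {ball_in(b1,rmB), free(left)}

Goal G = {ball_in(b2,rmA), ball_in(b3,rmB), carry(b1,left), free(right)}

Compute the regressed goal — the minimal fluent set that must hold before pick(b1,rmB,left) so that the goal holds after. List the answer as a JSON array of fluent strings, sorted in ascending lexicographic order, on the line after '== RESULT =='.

Compute (G \ add) ∪ pre:
  G ∩ del = {}  (empty — regression defined)
  G \ add = {ball_in(b2,rmA), ball_in(b3,rmB), carry(b1,left), free(right)} \ {carry(b1,left)} = {ball_in(b2,rmA), ball_in(b3,rmB), free(right)}
  ∪ pre   = {ball_in(b2,rmA), ball_in(b3,rmB), free(right)} ∪ {ball_in(b1,rmB), free(left), robot_in(rmB)}
          = {ball_in(b1,rmB), ball_in(b2,rmA), ball_in(b3,rmB), free(left), free(right), robot_in(rmB)}

== RESULT ==
["ball_in(b1,rmB)", "ball_in(b2,rmA)", "ball_in(b3,rmB)", "free(left)", "free(right)", "robot_in(rmB)"]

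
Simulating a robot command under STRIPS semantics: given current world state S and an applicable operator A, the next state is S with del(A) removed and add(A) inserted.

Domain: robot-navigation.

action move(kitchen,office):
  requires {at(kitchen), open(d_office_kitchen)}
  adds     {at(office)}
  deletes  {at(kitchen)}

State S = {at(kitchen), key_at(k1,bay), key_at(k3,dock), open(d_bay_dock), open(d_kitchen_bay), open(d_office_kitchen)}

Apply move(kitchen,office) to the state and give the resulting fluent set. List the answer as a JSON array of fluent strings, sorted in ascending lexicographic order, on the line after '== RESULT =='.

Progress:
  pre ⊆ S: {at(kitchen), open(d_office_kitchen)} ⊆ S  — applicable
  S \ del = {key_at(k1,bay), key_at(k3,dock), open(d_bay_dock), open(d_kitchen_bay), open(d_office_kitchen)}
  ∪ add   = {at(office), key_at(k1,bay), key_at(k3,dock), open(d_bay_dock), open(d_kitchen_bay), open(d_office_kitchen)}

== RESULT ==
["at(office)", "key_at(k1,bay)", "key_at(k3,dock)", "open(d_bay_dock)", "open(d_kitchen_bay)", "open(d_office_kitchen)"]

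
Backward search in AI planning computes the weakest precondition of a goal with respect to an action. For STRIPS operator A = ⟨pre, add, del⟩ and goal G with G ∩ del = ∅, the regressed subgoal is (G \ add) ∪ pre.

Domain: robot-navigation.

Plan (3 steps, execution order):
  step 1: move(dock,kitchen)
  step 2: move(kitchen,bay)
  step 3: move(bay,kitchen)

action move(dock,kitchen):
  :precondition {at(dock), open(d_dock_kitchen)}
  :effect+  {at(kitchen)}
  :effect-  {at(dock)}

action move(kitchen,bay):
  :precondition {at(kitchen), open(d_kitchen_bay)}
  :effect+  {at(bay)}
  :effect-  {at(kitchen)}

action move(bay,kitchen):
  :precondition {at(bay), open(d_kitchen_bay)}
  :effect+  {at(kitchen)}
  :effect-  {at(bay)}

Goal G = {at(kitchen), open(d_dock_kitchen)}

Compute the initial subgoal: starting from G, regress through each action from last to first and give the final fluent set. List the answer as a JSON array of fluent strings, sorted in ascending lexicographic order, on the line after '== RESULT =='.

Regress step by step:
  through step 3 (move(bay,kitchen)): drop {at(kitchen)}, keep {open(d_dock_kitchen)}, require {at(bay), open(d_kitchen_bay)}
    → {at(bay), open(d_dock_kitchen), open(d_kitchen_bay)}
  through step 2 (move(kitchen,bay)): drop {at(bay)}, keep {open(d_dock_kitchen), open(d_kitchen_bay)}, require {at(kitchen), open(d_kitchen_bay)}
    → {at(kitchen), open(d_dock_kitchen), open(d_kitchen_bay)}
  through step 1 (move(dock,kitchen)): drop {at(kitchen)}, keep {open(d_dock_kitchen), open(d_kitchen_bay)}, require {at(dock), open(d_dock_kitchen)}
    → {at(dock), open(d_dock_kitchen), open(d_kitchen_bay)}

== RESULT ==
["at(dock)", "open(d_dock_kitchen)", "open(d_kitchen_bay)"]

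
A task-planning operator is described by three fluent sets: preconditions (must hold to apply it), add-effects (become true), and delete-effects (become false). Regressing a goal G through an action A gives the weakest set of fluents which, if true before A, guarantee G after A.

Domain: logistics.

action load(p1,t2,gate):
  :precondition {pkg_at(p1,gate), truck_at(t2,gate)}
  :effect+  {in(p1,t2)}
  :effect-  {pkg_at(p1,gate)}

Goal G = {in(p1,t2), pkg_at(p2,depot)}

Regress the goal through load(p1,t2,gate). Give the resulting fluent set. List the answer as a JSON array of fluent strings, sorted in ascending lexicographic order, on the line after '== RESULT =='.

Compute (G \ add) ∪ pre:
  G ∩ del = {}  (empty — regression defined)
  G \ add = {in(p1,t2), pkg_at(p2,depot)} \ {in(p1,t2)} = {pkg_at(p2,depot)}
  ∪ pre   = {pkg_at(p2,depot)} ∪ {pkg_at(p1,gate), truck_at(t2,gate)}
          = {pkg_at(p1,gate), pkg_at(p2,depot), truck_at(t2,gate)}

== RESULT ==
["pkg_at(p1,gate)", "pkg_at(p2,depot)", "truck_at(t2,gate)"]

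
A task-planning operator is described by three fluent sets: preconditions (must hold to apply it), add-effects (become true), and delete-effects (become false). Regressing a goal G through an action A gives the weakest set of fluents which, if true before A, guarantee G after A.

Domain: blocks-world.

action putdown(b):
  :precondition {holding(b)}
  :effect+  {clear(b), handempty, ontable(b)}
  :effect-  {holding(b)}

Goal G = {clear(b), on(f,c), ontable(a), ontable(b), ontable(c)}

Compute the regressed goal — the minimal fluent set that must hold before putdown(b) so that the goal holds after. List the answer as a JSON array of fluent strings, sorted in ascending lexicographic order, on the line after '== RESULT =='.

Regress:
  G ∩ del = {}  (empty — regression defined)
  G \ add = {clear(b), on(f,c), ontable(a), ontable(b), ontable(c)} \ {clear(b), handempty, ontable(b)} = {on(f,c), ontable(a), ontable(c)}
  ∪ pre   = {on(f,c), ontable(a), ontable(c)} ∪ {holding(b)}
          = {holding(b), on(f,c), ontable(a), ontable(c)}

== RESULT ==
["holding(b)", "on(f,c)", "ontable(a)", "ontable(c)"]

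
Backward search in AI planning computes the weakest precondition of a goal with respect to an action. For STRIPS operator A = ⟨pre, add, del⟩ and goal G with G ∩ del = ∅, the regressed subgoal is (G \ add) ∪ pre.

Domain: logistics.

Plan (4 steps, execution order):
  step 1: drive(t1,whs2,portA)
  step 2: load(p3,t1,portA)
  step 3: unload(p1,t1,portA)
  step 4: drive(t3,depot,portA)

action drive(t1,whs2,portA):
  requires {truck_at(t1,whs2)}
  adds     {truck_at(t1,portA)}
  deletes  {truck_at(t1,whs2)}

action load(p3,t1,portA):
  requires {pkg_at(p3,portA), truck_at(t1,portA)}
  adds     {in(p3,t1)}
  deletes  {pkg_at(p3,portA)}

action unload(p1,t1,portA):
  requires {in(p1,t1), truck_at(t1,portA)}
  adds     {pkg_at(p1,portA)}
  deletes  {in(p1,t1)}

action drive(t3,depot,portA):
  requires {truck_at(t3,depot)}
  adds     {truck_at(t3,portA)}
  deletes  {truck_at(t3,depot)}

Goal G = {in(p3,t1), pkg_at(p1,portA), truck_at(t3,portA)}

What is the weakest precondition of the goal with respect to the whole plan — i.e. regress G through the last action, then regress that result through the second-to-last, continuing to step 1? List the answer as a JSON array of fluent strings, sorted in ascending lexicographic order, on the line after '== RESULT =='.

Work backward from the goal:
  through step 4 (drive(t3,depot,portA)): drop {truck_at(t3,portA)}, keep {in(p3,t1), pkg_at(p1,portA)}, require {truck_at(t3,depot)}
    → {in(p3,t1), pkg_at(p1,portA), truck_at(t3,depot)}
  through step 3 (unload(p1,t1,portA)): drop {pkg_at(p1,portA)}, keep {in(p3,t1), truck_at(t3,depot)}, require {in(p1,t1), truck_at(t1,portA)}
    → {in(p1,t1), in(p3,t1), truck_at(t1,portA), truck_at(t3,depot)}
  through step 2 (load(p3,t1,portA)): drop {in(p3,t1)}, keep {in(p1,t1), truck_at(t1,portA), truck_at(t3,depot)}, require {pkg_at(p3,portA), truck_at(t1,portA)}
    → {in(p1,t1), pkg_at(p3,portA), truck_at(t1,portA), truck_at(t3,depot)}
  through step 1 (drive(t1,whs2,portA)): drop {truck_at(t1,portA)}, keep {in(p1,t1), pkg_at(p3,portA), truck_at(t3,depot)}, require {truck_at(t1,whs2)}
    → {in(p1,t1), pkg_at(p3,portA), truck_at(t1,whs2), truck_at(t3,depot)}

== RESULT ==
["in(p1,t1)", "pkg_at(p3,portA)", "truck_at(t1,whs2)", "truck_at(t3,depot)"]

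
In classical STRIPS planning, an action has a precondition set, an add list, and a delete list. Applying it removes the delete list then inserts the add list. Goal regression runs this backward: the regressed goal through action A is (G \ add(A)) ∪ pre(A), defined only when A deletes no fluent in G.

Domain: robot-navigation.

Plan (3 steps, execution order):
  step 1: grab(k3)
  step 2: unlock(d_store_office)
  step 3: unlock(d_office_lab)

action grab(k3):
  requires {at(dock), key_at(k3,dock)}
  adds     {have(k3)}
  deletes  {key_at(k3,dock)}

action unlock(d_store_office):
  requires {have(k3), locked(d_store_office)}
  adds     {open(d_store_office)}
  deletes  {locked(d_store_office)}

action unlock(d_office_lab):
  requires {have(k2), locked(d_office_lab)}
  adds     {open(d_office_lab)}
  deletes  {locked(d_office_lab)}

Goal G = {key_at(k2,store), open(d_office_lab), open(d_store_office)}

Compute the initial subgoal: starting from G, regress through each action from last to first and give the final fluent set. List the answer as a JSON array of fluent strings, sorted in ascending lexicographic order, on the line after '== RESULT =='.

Work backward from the goal:
  through step 3 (unlock(d_office_lab)): drop {open(d_office_lab)}, keep {key_at(k2,store), open(d_store_office)}, require {have(k2), locked(d_office_lab)}
    → {have(k2), key_at(k2,store), locked(d_office_lab), open(d_store_office)}
  through step 2 (unlock(d_store_office)): drop {open(d_store_office)}, keep {have(k2), key_at(k2,store), locked(d_office_lab)}, require {have(k3), locked(d_store_office)}
    → {have(k2), have(k3), key_at(k2,store), locked(d_office_lab), locked(d_store_office)}
  through step 1 (grab(k3)): drop {have(k3)}, keep {have(k2), key_at(k2,store), locked(d_office_lab), locked(d_store_office)}, require {at(dock), key_at(k3,dock)}
    → {at(dock), have(k2), key_at(k2,store), key_at(k3,dock), locked(d_office_lab), locked(d_store_office)}

== RESULT ==
["at(dock)", "have(k2)", "key_at(k2,store)", "key_at(k3,dock)", "locked(d_office_lab)", "locked(d_store_office)"]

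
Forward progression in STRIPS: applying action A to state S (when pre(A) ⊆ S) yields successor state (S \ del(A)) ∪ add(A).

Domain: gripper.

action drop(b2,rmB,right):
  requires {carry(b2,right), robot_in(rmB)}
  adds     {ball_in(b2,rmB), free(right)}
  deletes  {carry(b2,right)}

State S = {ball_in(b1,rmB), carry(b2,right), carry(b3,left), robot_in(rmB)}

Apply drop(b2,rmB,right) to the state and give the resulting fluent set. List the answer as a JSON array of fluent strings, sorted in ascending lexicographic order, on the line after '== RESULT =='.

Compute (S \ del) ∪ add:
  pre ⊆ S: {carry(b2,right), robot_in(rmB)} ⊆ S  — applicable
  S \ del = {ball_in(b1,rmB), carry(b3,left), robot_in(rmB)}
  ∪ add   = {ball_in(b1,rmB), ball_in(b2,rmB), carry(b3,left), free(right), robot_in(rmB)}

== RESULT ==
["ball_in(b1,rmB)", "ball_in(b2,rmB)", "carry(b3,left)", "free(right)", "robot_in(rmB)"]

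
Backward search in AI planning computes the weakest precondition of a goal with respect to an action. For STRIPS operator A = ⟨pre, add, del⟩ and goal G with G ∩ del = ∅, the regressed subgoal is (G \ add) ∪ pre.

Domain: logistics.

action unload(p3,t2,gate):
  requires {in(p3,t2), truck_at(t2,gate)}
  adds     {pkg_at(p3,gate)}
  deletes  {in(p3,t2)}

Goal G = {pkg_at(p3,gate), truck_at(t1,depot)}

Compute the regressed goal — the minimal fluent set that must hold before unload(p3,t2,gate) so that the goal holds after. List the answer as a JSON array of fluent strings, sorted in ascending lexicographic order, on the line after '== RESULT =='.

Regress:
  G ∩ del = {}  (empty — regression defined)
  G \ add = {pkg_at(p3,gate), truck_at(t1,depot)} \ {pkg_at(p3,gate)} = {truck_at(t1,depot)}
  ∪ pre   = {truck_at(t1,depot)} ∪ {in(p3,t2), truck_at(t2,gate)}
          = {in(p3,t2), truck_at(t1,depot), truck_at(t2,gate)}

== RESULT ==
["in(p3,t2)", "truck_at(t1,depot)", "truck_at(t2,gate)"]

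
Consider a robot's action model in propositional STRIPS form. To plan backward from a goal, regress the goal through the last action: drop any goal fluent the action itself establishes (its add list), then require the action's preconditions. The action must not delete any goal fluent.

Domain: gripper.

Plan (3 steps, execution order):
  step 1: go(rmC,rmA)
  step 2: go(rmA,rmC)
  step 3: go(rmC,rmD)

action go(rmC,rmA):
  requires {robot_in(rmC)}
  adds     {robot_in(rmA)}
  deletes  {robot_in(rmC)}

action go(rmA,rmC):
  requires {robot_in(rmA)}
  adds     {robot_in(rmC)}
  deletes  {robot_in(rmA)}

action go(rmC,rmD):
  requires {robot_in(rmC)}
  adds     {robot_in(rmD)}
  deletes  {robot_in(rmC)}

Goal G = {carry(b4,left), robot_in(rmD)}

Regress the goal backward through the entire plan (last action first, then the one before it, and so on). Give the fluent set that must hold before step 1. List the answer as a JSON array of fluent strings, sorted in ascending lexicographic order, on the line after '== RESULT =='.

Work backward from the goal:
  through step 3 (go(rmC,rmD)): drop {robot_in(rmD)}, keep {carry(b4,left)}, require {robot_in(rmC)}
    → {carry(b4,left), robot_in(rmC)}
  through step 2 (go(rmA,rmC)): drop {robot_in(rmC)}, keep {carry(b4,left)}, require {robot_in(rmA)}
    → {carry(b4,left), robot_in(rmA)}
  through step 1 (go(rmC,rmA)): drop {robot_in(rmA)}, keep {carry(b4,left)}, require {robot_in(rmC)}
    → {carry(b4,left), robot_in(rmC)}

== RESULT ==
["carry(b4,left)", "robot_in(rmC)"]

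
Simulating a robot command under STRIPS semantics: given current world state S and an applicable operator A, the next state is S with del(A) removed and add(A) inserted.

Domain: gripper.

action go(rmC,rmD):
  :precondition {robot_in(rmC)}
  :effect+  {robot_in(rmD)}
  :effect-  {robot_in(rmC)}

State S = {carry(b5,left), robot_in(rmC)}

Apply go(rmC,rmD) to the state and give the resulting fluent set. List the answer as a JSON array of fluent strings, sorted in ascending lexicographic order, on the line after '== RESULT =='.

Compute (S \ del) ∪ add:
  pre ⊆ S: {robot_in(rmC)} ⊆ S  — applicable
  S \ del = {carry(b5,left)}
  ∪ add   = {carry(b5,left), robot_in(rmD)}

== RESULT ==
["carry(b5,left)", "robot_in(rmD)"]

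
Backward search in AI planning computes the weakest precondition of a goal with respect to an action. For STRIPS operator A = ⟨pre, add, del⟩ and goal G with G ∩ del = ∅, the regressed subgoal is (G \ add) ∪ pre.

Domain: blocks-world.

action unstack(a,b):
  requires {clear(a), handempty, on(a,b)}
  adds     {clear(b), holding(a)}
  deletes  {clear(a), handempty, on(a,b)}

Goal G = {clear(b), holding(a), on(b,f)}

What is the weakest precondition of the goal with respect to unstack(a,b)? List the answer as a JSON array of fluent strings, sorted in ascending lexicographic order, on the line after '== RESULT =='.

Compute (G \ add) ∪ pre:
  G ∩ del = {}  (empty — regression defined)
  G \ add = {clear(b), holding(a), on(b,f)} \ {clear(b), holding(a)} = {on(b,f)}
  ∪ pre   = {on(b,f)} ∪ {clear(a), handempty, on(a,b)}
          = {clear(a), handempty, on(a,b), on(b,f)}

== RESULT ==
["clear(a)", "handempty", "on(a,b)", "on(b,f)"]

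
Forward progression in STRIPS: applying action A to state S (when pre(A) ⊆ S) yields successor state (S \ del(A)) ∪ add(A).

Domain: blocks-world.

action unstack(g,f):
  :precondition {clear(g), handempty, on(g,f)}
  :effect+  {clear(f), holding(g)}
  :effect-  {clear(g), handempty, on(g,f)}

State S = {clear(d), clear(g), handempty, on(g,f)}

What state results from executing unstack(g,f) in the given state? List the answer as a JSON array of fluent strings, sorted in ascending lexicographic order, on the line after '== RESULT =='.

Compute (S \ del) ∪ add:
  pre ⊆ S: {clear(g), handempty, on(g,f)} ⊆ S  — applicable
  S \ del = {clear(d)}
  ∪ add   = {clear(d), clear(f), holding(g)}

== RESULT ==
["clear(d)", "clear(f)", "holding(g)"]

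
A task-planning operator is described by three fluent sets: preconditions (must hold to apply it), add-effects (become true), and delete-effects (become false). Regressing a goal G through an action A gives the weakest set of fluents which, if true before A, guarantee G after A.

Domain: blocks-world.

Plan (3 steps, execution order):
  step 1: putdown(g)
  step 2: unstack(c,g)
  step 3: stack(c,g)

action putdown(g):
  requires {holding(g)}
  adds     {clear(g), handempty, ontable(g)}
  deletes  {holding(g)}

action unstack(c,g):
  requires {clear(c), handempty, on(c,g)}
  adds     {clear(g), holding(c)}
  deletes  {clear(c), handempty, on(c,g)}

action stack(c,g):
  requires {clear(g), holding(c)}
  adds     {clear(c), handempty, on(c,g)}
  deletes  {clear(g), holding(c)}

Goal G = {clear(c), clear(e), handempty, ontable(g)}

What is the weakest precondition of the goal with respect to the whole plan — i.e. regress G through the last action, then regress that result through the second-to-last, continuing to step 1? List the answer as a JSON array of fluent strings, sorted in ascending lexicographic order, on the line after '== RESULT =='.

Work backward from the goal:
  through step 3 (stack(c,g)): drop {clear(c), handempty}, keep {clear(e), ontable(g)}, require {clear(g), holding(c)}
    → {clear(e), clear(g), holding(c), ontable(g)}
  through step 2 (unstack(c,g)): drop {clear(g), holding(c)}, keep {clear(e), ontable(g)}, require {clear(c), handempty, on(c,g)}
    → {clear(c), clear(e), handempty, on(c,g), ontable(g)}
  through step 1 (putdown(g)): drop {handempty, ontable(g)}, keep {clear(c), clear(e), on(c,g)}, require {holding(g)}
    → {clear(c), clear(e), holding(g), on(c,g)}

== RESULT ==
["clear(c)", "clear(e)", "holding(g)", "on(c,g)"]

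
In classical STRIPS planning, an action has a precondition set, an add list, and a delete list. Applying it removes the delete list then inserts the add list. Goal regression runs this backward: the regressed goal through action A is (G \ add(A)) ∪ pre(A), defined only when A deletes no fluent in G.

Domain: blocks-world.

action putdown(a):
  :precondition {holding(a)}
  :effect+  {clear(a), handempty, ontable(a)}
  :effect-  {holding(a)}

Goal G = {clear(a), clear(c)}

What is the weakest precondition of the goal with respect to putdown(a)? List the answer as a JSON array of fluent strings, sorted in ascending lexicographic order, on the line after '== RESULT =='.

Regress:
  G ∩ del = {}  (empty — regression defined)
  G \ add = {clear(a), clear(c)} \ {clear(a), handempty, ontable(a)} = {clear(c)}
  ∪ pre   = {clear(c)} ∪ {holding(a)}
          = {clear(c), holding(a)}

== RESULT ==
["clear(c)", "holding(a)"]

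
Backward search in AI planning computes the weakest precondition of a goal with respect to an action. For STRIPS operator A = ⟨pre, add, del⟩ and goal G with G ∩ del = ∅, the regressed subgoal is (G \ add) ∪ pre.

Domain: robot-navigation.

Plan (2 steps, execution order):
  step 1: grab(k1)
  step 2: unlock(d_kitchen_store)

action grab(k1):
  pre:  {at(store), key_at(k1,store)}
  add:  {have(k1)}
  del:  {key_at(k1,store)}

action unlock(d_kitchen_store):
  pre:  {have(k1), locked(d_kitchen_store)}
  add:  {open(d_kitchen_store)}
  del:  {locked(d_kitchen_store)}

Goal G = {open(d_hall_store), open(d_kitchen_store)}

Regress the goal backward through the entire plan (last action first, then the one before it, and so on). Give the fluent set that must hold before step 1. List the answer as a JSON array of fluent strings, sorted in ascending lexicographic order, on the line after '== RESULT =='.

Regress step by step:
  through step 2 (unlock(d_kitchen_store)): drop {open(d_kitchen_store)}, keep {open(d_hall_store)}, require {have(k1), locked(d_kitchen_store)}
    → {have(k1), locked(d_kitchen_store), open(d_hall_store)}
  through step 1 (grab(k1)): drop {have(k1)}, keep {locked(d_kitchen_store), open(d_hall_store)}, require {at(store), key_at(k1,store)}
    → {at(store), key_at(k1,store), locked(d_kitchen_store), open(d_hall_store)}

== RESULT ==
["at(store)", "key_at(k1,store)", "locked(d_kitchen_store)", "open(d_hall_store)"]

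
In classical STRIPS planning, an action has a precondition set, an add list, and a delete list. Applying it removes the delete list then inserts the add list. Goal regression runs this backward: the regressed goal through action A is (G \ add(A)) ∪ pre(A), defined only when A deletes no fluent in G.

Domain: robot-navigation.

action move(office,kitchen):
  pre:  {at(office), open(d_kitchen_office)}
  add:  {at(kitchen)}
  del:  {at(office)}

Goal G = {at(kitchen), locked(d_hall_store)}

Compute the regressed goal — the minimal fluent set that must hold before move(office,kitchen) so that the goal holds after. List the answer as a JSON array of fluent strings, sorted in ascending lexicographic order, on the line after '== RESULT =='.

Regress:
  G ∩ del = {}  (empty — regression defined)
  G \ add = {at(kitchen), locked(d_hall_store)} \ {at(kitchen)} = {locked(d_hall_store)}
  ∪ pre   = {locked(d_hall_store)} ∪ {at(office), open(d_kitchen_office)}
          = {at(office), locked(d_hall_store), open(d_kitchen_office)}

== RESULT ==
["at(office)", "locked(d_hall_store)", "open(d_kitchen_office)"]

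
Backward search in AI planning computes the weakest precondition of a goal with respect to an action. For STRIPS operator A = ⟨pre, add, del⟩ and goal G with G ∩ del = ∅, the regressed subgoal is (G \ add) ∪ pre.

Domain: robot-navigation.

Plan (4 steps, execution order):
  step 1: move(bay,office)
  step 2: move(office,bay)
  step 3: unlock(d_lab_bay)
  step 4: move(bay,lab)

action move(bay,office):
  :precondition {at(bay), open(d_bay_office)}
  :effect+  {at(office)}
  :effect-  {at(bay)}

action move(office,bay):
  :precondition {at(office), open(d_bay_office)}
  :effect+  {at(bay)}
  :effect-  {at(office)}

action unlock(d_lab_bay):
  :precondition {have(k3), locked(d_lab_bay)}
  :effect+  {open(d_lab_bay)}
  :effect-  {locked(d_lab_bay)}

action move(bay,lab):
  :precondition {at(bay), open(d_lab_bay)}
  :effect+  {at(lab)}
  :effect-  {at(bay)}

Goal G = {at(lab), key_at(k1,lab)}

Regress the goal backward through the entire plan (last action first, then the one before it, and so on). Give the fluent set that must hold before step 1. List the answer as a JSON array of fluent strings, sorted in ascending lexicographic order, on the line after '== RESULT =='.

Work backward from the goal:
  through step 4 (move(bay,lab)): drop {at(lab)}, keep {key_at(k1,lab)}, require {at(bay), open(d_lab_bay)}
    → {at(bay), key_at(k1,lab), open(d_lab_bay)}
  through step 3 (unlock(d_lab_bay)): drop {open(d_lab_bay)}, keep {at(bay), key_at(k1,lab)}, require {have(k3), locked(d_lab_bay)}
    → {at(bay), have(k3), key_at(k1,lab), locked(d_lab_bay)}
  through step 2 (move(office,bay)): drop {at(bay)}, keep {have(k3), key_at(k1,lab), locked(d_lab_bay)}, require {at(office), open(d_bay_office)}
    → {at(office), have(k3), key_at(k1,lab), locked(d_lab_bay), open(d_bay_office)}
  through step 1 (move(bay,office)): drop {at(office)}, keep {have(k3), key_at(k1,lab), locked(d_lab_bay), open(d_bay_office)}, require {at(bay), open(d_bay_office)}
    → {at(bay), have(k3), key_at(k1,lab), locked(d_lab_bay), open(d_bay_office)}

== RESULT ==
["at(bay)", "have(k3)", "key_at(k1,lab)", "locked(d_lab_bay)", "open(d_bay_office)"]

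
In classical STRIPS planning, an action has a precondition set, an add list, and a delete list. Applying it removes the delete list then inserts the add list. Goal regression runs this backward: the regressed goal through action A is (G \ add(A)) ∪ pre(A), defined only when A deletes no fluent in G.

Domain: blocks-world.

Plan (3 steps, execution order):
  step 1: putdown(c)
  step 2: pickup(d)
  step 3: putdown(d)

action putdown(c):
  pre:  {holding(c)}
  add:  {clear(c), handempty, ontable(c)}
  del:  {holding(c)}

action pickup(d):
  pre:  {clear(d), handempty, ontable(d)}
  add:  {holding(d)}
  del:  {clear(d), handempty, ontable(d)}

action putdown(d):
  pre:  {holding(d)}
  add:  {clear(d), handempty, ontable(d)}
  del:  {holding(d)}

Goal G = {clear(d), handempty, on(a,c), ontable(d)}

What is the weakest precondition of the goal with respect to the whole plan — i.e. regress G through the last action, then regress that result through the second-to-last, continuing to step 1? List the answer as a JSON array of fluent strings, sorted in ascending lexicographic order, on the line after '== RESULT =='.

Regress step by step:
  through step 3 (putdown(d)): drop {clear(d), handempty, ontable(d)}, keep {on(a,c)}, require {holding(d)}
    → {holding(d), on(a,c)}
  through step 2 (pickup(d)): drop {holding(d)}, keep {on(a,c)}, require {clear(d), handempty, ontable(d)}
    → {clear(d), handempty, on(a,c), ontable(d)}
  through step 1 (putdown(c)): drop {handempty}, keep {clear(d), on(a,c), ontable(d)}, require {holding(c)}
    → {clear(d), holding(c), on(a,c), ontable(d)}

== RESULT ==
["clear(d)", "holding(c)", "on(a,c)", "ontable(d)"]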